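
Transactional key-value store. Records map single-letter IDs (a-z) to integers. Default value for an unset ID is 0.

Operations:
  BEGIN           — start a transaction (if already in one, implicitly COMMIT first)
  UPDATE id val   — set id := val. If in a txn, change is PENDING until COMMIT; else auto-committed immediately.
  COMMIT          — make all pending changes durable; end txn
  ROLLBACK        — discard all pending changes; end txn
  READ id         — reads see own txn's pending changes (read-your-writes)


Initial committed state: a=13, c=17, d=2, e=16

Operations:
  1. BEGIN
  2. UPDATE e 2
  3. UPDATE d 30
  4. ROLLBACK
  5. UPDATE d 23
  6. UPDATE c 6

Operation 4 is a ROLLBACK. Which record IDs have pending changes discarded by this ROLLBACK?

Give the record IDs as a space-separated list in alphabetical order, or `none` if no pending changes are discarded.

Initial committed: {a=13, c=17, d=2, e=16}
Op 1: BEGIN: in_txn=True, pending={}
Op 2: UPDATE e=2 (pending; pending now {e=2})
Op 3: UPDATE d=30 (pending; pending now {d=30, e=2})
Op 4: ROLLBACK: discarded pending ['d', 'e']; in_txn=False
Op 5: UPDATE d=23 (auto-commit; committed d=23)
Op 6: UPDATE c=6 (auto-commit; committed c=6)
ROLLBACK at op 4 discards: ['d', 'e']

Answer: d e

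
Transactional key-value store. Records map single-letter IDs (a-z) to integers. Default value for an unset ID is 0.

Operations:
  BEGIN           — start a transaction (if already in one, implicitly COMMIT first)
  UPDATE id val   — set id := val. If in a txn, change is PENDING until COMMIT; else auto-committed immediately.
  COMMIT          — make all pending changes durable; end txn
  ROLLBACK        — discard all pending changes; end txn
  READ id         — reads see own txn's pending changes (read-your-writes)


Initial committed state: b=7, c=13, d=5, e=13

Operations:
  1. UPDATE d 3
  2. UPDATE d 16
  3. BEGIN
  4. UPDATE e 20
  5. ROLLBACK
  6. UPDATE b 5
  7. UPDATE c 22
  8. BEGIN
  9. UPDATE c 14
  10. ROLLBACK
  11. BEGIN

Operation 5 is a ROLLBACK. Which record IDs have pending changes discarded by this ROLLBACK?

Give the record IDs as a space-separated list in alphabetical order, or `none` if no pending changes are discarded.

Initial committed: {b=7, c=13, d=5, e=13}
Op 1: UPDATE d=3 (auto-commit; committed d=3)
Op 2: UPDATE d=16 (auto-commit; committed d=16)
Op 3: BEGIN: in_txn=True, pending={}
Op 4: UPDATE e=20 (pending; pending now {e=20})
Op 5: ROLLBACK: discarded pending ['e']; in_txn=False
Op 6: UPDATE b=5 (auto-commit; committed b=5)
Op 7: UPDATE c=22 (auto-commit; committed c=22)
Op 8: BEGIN: in_txn=True, pending={}
Op 9: UPDATE c=14 (pending; pending now {c=14})
Op 10: ROLLBACK: discarded pending ['c']; in_txn=False
Op 11: BEGIN: in_txn=True, pending={}
ROLLBACK at op 5 discards: ['e']

Answer: e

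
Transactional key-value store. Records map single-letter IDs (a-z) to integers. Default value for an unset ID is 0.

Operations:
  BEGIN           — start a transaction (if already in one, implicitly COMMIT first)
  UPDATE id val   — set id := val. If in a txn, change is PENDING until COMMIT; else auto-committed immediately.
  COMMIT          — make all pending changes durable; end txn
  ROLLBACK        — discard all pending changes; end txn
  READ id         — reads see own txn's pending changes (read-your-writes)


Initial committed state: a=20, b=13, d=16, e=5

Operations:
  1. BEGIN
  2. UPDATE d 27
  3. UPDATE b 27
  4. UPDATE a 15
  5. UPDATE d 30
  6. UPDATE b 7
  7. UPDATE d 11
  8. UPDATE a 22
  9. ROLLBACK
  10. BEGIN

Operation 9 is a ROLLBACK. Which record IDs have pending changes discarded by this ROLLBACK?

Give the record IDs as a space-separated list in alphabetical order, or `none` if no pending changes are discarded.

Initial committed: {a=20, b=13, d=16, e=5}
Op 1: BEGIN: in_txn=True, pending={}
Op 2: UPDATE d=27 (pending; pending now {d=27})
Op 3: UPDATE b=27 (pending; pending now {b=27, d=27})
Op 4: UPDATE a=15 (pending; pending now {a=15, b=27, d=27})
Op 5: UPDATE d=30 (pending; pending now {a=15, b=27, d=30})
Op 6: UPDATE b=7 (pending; pending now {a=15, b=7, d=30})
Op 7: UPDATE d=11 (pending; pending now {a=15, b=7, d=11})
Op 8: UPDATE a=22 (pending; pending now {a=22, b=7, d=11})
Op 9: ROLLBACK: discarded pending ['a', 'b', 'd']; in_txn=False
Op 10: BEGIN: in_txn=True, pending={}
ROLLBACK at op 9 discards: ['a', 'b', 'd']

Answer: a b d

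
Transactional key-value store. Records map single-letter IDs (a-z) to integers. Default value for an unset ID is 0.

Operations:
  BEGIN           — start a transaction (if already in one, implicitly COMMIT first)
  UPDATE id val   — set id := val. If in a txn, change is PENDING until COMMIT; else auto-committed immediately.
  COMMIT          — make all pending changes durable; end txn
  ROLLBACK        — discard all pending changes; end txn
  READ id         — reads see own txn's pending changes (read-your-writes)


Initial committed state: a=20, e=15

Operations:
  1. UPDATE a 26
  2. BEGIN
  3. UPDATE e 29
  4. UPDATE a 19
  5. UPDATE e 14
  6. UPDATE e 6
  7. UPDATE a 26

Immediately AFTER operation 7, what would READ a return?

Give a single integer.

Answer: 26

Derivation:
Initial committed: {a=20, e=15}
Op 1: UPDATE a=26 (auto-commit; committed a=26)
Op 2: BEGIN: in_txn=True, pending={}
Op 3: UPDATE e=29 (pending; pending now {e=29})
Op 4: UPDATE a=19 (pending; pending now {a=19, e=29})
Op 5: UPDATE e=14 (pending; pending now {a=19, e=14})
Op 6: UPDATE e=6 (pending; pending now {a=19, e=6})
Op 7: UPDATE a=26 (pending; pending now {a=26, e=6})
After op 7: visible(a) = 26 (pending={a=26, e=6}, committed={a=26, e=15})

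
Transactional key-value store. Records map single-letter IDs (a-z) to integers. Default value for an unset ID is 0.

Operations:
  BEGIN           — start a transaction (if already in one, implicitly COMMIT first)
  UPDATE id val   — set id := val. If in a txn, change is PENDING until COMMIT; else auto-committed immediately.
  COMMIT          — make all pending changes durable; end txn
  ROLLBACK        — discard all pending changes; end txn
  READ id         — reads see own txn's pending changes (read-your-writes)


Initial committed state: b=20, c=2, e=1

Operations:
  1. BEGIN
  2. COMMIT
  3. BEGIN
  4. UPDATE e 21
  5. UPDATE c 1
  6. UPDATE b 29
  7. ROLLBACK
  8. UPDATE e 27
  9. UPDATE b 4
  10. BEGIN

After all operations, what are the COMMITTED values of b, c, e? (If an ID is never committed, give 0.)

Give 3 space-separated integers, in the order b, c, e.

Answer: 4 2 27

Derivation:
Initial committed: {b=20, c=2, e=1}
Op 1: BEGIN: in_txn=True, pending={}
Op 2: COMMIT: merged [] into committed; committed now {b=20, c=2, e=1}
Op 3: BEGIN: in_txn=True, pending={}
Op 4: UPDATE e=21 (pending; pending now {e=21})
Op 5: UPDATE c=1 (pending; pending now {c=1, e=21})
Op 6: UPDATE b=29 (pending; pending now {b=29, c=1, e=21})
Op 7: ROLLBACK: discarded pending ['b', 'c', 'e']; in_txn=False
Op 8: UPDATE e=27 (auto-commit; committed e=27)
Op 9: UPDATE b=4 (auto-commit; committed b=4)
Op 10: BEGIN: in_txn=True, pending={}
Final committed: {b=4, c=2, e=27}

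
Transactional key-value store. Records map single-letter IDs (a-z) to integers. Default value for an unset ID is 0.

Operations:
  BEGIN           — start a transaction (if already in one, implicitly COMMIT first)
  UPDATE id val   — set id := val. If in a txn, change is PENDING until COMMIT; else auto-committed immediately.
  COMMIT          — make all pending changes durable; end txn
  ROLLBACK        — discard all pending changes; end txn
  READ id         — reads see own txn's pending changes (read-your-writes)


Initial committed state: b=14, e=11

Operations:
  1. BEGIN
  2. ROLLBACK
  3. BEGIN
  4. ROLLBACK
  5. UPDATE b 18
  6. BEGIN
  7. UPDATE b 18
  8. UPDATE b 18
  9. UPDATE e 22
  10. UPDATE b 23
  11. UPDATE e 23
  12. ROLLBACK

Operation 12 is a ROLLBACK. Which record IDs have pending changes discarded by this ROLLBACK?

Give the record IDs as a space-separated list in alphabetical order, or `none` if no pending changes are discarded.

Initial committed: {b=14, e=11}
Op 1: BEGIN: in_txn=True, pending={}
Op 2: ROLLBACK: discarded pending []; in_txn=False
Op 3: BEGIN: in_txn=True, pending={}
Op 4: ROLLBACK: discarded pending []; in_txn=False
Op 5: UPDATE b=18 (auto-commit; committed b=18)
Op 6: BEGIN: in_txn=True, pending={}
Op 7: UPDATE b=18 (pending; pending now {b=18})
Op 8: UPDATE b=18 (pending; pending now {b=18})
Op 9: UPDATE e=22 (pending; pending now {b=18, e=22})
Op 10: UPDATE b=23 (pending; pending now {b=23, e=22})
Op 11: UPDATE e=23 (pending; pending now {b=23, e=23})
Op 12: ROLLBACK: discarded pending ['b', 'e']; in_txn=False
ROLLBACK at op 12 discards: ['b', 'e']

Answer: b e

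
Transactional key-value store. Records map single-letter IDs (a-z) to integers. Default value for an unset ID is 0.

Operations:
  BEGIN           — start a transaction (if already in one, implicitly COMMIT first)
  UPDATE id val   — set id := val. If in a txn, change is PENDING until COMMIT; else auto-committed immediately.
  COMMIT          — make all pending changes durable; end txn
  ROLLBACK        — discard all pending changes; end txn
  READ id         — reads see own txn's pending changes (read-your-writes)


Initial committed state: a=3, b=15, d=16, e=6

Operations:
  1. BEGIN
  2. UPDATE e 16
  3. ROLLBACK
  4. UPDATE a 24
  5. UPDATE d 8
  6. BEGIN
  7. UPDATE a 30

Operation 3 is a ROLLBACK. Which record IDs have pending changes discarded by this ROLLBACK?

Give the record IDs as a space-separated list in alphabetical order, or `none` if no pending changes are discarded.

Initial committed: {a=3, b=15, d=16, e=6}
Op 1: BEGIN: in_txn=True, pending={}
Op 2: UPDATE e=16 (pending; pending now {e=16})
Op 3: ROLLBACK: discarded pending ['e']; in_txn=False
Op 4: UPDATE a=24 (auto-commit; committed a=24)
Op 5: UPDATE d=8 (auto-commit; committed d=8)
Op 6: BEGIN: in_txn=True, pending={}
Op 7: UPDATE a=30 (pending; pending now {a=30})
ROLLBACK at op 3 discards: ['e']

Answer: e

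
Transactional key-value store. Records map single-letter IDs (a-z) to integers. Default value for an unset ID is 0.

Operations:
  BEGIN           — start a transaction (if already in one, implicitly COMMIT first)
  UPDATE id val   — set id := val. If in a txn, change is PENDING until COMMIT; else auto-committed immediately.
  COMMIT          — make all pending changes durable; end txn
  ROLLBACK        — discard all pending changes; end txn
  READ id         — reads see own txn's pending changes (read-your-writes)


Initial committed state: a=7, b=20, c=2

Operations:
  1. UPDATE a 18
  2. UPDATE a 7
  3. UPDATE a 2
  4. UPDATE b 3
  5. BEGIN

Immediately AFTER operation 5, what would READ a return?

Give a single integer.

Initial committed: {a=7, b=20, c=2}
Op 1: UPDATE a=18 (auto-commit; committed a=18)
Op 2: UPDATE a=7 (auto-commit; committed a=7)
Op 3: UPDATE a=2 (auto-commit; committed a=2)
Op 4: UPDATE b=3 (auto-commit; committed b=3)
Op 5: BEGIN: in_txn=True, pending={}
After op 5: visible(a) = 2 (pending={}, committed={a=2, b=3, c=2})

Answer: 2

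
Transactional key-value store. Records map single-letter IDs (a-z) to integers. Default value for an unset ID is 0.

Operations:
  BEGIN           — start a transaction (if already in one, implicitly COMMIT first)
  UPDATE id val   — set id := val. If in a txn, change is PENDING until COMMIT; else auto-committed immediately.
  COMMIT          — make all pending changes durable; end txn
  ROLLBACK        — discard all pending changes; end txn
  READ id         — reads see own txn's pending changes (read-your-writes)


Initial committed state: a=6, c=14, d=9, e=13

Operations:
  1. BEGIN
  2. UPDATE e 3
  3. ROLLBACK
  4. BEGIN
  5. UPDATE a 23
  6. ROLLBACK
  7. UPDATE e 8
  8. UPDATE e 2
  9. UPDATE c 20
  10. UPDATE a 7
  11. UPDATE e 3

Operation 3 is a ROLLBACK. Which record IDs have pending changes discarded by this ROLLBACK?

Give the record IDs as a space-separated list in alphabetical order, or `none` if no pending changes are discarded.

Initial committed: {a=6, c=14, d=9, e=13}
Op 1: BEGIN: in_txn=True, pending={}
Op 2: UPDATE e=3 (pending; pending now {e=3})
Op 3: ROLLBACK: discarded pending ['e']; in_txn=False
Op 4: BEGIN: in_txn=True, pending={}
Op 5: UPDATE a=23 (pending; pending now {a=23})
Op 6: ROLLBACK: discarded pending ['a']; in_txn=False
Op 7: UPDATE e=8 (auto-commit; committed e=8)
Op 8: UPDATE e=2 (auto-commit; committed e=2)
Op 9: UPDATE c=20 (auto-commit; committed c=20)
Op 10: UPDATE a=7 (auto-commit; committed a=7)
Op 11: UPDATE e=3 (auto-commit; committed e=3)
ROLLBACK at op 3 discards: ['e']

Answer: e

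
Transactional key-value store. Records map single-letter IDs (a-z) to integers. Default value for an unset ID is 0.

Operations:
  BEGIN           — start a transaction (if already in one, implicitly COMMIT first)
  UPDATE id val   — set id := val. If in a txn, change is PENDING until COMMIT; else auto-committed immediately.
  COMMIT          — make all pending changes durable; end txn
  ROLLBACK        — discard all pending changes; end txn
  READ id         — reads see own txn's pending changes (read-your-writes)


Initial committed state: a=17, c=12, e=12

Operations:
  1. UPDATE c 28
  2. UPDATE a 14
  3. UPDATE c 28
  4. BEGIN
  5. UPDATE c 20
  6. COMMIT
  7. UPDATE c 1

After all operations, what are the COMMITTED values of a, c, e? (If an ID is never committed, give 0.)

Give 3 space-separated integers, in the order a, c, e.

Initial committed: {a=17, c=12, e=12}
Op 1: UPDATE c=28 (auto-commit; committed c=28)
Op 2: UPDATE a=14 (auto-commit; committed a=14)
Op 3: UPDATE c=28 (auto-commit; committed c=28)
Op 4: BEGIN: in_txn=True, pending={}
Op 5: UPDATE c=20 (pending; pending now {c=20})
Op 6: COMMIT: merged ['c'] into committed; committed now {a=14, c=20, e=12}
Op 7: UPDATE c=1 (auto-commit; committed c=1)
Final committed: {a=14, c=1, e=12}

Answer: 14 1 12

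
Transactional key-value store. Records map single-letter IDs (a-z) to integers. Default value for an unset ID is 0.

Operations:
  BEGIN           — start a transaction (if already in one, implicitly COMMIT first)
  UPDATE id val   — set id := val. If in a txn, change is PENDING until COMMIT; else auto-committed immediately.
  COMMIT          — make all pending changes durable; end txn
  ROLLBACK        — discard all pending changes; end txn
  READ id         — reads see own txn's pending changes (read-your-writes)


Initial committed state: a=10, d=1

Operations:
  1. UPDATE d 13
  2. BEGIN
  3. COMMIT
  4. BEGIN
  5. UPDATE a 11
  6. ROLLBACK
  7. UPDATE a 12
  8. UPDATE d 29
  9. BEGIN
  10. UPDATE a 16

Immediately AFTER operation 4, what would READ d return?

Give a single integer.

Initial committed: {a=10, d=1}
Op 1: UPDATE d=13 (auto-commit; committed d=13)
Op 2: BEGIN: in_txn=True, pending={}
Op 3: COMMIT: merged [] into committed; committed now {a=10, d=13}
Op 4: BEGIN: in_txn=True, pending={}
After op 4: visible(d) = 13 (pending={}, committed={a=10, d=13})

Answer: 13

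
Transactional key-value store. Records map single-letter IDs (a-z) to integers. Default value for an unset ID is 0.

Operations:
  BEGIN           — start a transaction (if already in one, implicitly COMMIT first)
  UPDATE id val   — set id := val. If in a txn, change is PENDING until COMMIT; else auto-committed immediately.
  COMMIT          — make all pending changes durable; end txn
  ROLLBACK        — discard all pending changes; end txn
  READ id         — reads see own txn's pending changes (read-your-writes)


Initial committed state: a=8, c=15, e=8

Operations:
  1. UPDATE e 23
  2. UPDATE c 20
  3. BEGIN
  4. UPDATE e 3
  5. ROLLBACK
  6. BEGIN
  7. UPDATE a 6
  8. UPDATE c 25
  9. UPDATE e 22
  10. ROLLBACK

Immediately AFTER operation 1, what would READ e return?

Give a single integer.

Initial committed: {a=8, c=15, e=8}
Op 1: UPDATE e=23 (auto-commit; committed e=23)
After op 1: visible(e) = 23 (pending={}, committed={a=8, c=15, e=23})

Answer: 23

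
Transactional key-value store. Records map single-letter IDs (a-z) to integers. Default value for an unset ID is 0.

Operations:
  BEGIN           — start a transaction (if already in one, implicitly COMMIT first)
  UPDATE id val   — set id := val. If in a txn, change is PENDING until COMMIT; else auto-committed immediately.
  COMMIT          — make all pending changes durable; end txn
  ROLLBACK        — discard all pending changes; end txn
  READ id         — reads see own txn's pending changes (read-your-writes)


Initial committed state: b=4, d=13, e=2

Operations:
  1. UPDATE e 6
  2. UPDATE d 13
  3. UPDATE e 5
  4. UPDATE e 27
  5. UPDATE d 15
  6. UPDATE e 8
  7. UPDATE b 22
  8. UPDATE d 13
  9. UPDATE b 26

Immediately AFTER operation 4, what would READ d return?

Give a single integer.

Answer: 13

Derivation:
Initial committed: {b=4, d=13, e=2}
Op 1: UPDATE e=6 (auto-commit; committed e=6)
Op 2: UPDATE d=13 (auto-commit; committed d=13)
Op 3: UPDATE e=5 (auto-commit; committed e=5)
Op 4: UPDATE e=27 (auto-commit; committed e=27)
After op 4: visible(d) = 13 (pending={}, committed={b=4, d=13, e=27})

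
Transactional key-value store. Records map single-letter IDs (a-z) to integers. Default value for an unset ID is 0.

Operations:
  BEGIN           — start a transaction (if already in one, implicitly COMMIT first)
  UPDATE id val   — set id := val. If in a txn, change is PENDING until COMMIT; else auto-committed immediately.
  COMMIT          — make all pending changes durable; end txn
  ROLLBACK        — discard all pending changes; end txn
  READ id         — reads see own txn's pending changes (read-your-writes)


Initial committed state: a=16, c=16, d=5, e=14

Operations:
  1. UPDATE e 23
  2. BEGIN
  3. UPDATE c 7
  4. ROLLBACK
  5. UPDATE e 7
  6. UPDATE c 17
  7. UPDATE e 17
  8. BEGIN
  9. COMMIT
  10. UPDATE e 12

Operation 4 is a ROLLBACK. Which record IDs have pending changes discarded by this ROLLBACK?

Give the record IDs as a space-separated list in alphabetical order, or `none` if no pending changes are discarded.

Initial committed: {a=16, c=16, d=5, e=14}
Op 1: UPDATE e=23 (auto-commit; committed e=23)
Op 2: BEGIN: in_txn=True, pending={}
Op 3: UPDATE c=7 (pending; pending now {c=7})
Op 4: ROLLBACK: discarded pending ['c']; in_txn=False
Op 5: UPDATE e=7 (auto-commit; committed e=7)
Op 6: UPDATE c=17 (auto-commit; committed c=17)
Op 7: UPDATE e=17 (auto-commit; committed e=17)
Op 8: BEGIN: in_txn=True, pending={}
Op 9: COMMIT: merged [] into committed; committed now {a=16, c=17, d=5, e=17}
Op 10: UPDATE e=12 (auto-commit; committed e=12)
ROLLBACK at op 4 discards: ['c']

Answer: c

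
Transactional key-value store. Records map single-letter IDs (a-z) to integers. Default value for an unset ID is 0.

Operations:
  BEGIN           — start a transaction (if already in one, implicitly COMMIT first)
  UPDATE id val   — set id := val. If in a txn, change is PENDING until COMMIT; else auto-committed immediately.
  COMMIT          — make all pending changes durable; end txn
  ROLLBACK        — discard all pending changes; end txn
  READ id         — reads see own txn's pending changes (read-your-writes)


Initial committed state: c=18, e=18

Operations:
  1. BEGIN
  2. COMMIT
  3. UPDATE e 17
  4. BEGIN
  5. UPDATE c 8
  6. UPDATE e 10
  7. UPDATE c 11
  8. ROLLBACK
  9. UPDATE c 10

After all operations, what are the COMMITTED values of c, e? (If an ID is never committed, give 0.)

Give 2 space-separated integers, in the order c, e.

Initial committed: {c=18, e=18}
Op 1: BEGIN: in_txn=True, pending={}
Op 2: COMMIT: merged [] into committed; committed now {c=18, e=18}
Op 3: UPDATE e=17 (auto-commit; committed e=17)
Op 4: BEGIN: in_txn=True, pending={}
Op 5: UPDATE c=8 (pending; pending now {c=8})
Op 6: UPDATE e=10 (pending; pending now {c=8, e=10})
Op 7: UPDATE c=11 (pending; pending now {c=11, e=10})
Op 8: ROLLBACK: discarded pending ['c', 'e']; in_txn=False
Op 9: UPDATE c=10 (auto-commit; committed c=10)
Final committed: {c=10, e=17}

Answer: 10 17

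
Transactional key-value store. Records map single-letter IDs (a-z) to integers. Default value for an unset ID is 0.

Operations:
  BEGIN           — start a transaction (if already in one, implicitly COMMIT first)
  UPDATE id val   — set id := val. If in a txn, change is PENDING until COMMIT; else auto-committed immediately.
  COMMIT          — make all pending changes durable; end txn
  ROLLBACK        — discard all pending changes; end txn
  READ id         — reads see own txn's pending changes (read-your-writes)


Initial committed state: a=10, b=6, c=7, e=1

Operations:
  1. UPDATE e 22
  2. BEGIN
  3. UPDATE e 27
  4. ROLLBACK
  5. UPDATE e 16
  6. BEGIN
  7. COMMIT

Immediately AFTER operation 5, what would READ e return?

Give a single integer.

Initial committed: {a=10, b=6, c=7, e=1}
Op 1: UPDATE e=22 (auto-commit; committed e=22)
Op 2: BEGIN: in_txn=True, pending={}
Op 3: UPDATE e=27 (pending; pending now {e=27})
Op 4: ROLLBACK: discarded pending ['e']; in_txn=False
Op 5: UPDATE e=16 (auto-commit; committed e=16)
After op 5: visible(e) = 16 (pending={}, committed={a=10, b=6, c=7, e=16})

Answer: 16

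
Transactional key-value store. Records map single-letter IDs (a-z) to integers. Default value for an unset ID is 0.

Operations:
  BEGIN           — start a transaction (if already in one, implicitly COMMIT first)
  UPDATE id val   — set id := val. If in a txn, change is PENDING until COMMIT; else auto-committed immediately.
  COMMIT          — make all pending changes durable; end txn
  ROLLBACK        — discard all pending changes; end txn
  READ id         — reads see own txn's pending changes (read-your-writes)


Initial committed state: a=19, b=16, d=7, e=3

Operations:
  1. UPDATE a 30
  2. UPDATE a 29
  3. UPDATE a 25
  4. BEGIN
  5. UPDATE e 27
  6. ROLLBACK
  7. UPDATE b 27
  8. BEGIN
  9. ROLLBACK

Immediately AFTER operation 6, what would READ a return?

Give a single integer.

Answer: 25

Derivation:
Initial committed: {a=19, b=16, d=7, e=3}
Op 1: UPDATE a=30 (auto-commit; committed a=30)
Op 2: UPDATE a=29 (auto-commit; committed a=29)
Op 3: UPDATE a=25 (auto-commit; committed a=25)
Op 4: BEGIN: in_txn=True, pending={}
Op 5: UPDATE e=27 (pending; pending now {e=27})
Op 6: ROLLBACK: discarded pending ['e']; in_txn=False
After op 6: visible(a) = 25 (pending={}, committed={a=25, b=16, d=7, e=3})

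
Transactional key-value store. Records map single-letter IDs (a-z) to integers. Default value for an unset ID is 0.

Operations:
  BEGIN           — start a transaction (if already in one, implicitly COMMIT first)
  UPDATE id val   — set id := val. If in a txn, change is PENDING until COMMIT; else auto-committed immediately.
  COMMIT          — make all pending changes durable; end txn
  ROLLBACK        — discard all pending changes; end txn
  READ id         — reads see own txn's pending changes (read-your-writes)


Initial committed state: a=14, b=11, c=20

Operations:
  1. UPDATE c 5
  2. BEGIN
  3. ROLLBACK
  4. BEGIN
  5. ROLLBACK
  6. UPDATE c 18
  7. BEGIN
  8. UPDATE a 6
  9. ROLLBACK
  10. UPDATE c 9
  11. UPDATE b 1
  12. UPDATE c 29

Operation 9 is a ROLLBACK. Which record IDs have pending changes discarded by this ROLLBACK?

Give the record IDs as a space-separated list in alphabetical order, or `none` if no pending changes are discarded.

Initial committed: {a=14, b=11, c=20}
Op 1: UPDATE c=5 (auto-commit; committed c=5)
Op 2: BEGIN: in_txn=True, pending={}
Op 3: ROLLBACK: discarded pending []; in_txn=False
Op 4: BEGIN: in_txn=True, pending={}
Op 5: ROLLBACK: discarded pending []; in_txn=False
Op 6: UPDATE c=18 (auto-commit; committed c=18)
Op 7: BEGIN: in_txn=True, pending={}
Op 8: UPDATE a=6 (pending; pending now {a=6})
Op 9: ROLLBACK: discarded pending ['a']; in_txn=False
Op 10: UPDATE c=9 (auto-commit; committed c=9)
Op 11: UPDATE b=1 (auto-commit; committed b=1)
Op 12: UPDATE c=29 (auto-commit; committed c=29)
ROLLBACK at op 9 discards: ['a']

Answer: a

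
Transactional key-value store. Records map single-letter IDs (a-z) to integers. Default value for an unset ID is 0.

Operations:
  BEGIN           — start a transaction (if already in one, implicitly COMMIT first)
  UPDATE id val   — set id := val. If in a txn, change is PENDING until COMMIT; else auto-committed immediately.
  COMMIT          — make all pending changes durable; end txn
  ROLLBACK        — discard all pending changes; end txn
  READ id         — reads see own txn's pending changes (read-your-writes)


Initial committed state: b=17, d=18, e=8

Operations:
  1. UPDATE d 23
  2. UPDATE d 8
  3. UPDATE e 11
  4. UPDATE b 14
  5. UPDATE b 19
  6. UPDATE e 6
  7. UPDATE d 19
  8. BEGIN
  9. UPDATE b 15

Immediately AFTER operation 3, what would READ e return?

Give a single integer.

Answer: 11

Derivation:
Initial committed: {b=17, d=18, e=8}
Op 1: UPDATE d=23 (auto-commit; committed d=23)
Op 2: UPDATE d=8 (auto-commit; committed d=8)
Op 3: UPDATE e=11 (auto-commit; committed e=11)
After op 3: visible(e) = 11 (pending={}, committed={b=17, d=8, e=11})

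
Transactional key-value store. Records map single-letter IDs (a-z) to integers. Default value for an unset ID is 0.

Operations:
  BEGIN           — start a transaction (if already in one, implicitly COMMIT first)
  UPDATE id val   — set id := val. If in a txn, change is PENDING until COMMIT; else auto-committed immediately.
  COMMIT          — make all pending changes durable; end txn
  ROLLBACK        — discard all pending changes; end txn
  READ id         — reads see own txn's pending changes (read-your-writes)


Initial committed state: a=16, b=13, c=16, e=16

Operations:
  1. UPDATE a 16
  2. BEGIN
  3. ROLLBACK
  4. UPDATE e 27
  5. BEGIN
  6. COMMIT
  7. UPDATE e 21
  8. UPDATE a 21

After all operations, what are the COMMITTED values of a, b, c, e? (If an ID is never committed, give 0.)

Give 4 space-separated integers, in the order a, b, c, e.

Initial committed: {a=16, b=13, c=16, e=16}
Op 1: UPDATE a=16 (auto-commit; committed a=16)
Op 2: BEGIN: in_txn=True, pending={}
Op 3: ROLLBACK: discarded pending []; in_txn=False
Op 4: UPDATE e=27 (auto-commit; committed e=27)
Op 5: BEGIN: in_txn=True, pending={}
Op 6: COMMIT: merged [] into committed; committed now {a=16, b=13, c=16, e=27}
Op 7: UPDATE e=21 (auto-commit; committed e=21)
Op 8: UPDATE a=21 (auto-commit; committed a=21)
Final committed: {a=21, b=13, c=16, e=21}

Answer: 21 13 16 21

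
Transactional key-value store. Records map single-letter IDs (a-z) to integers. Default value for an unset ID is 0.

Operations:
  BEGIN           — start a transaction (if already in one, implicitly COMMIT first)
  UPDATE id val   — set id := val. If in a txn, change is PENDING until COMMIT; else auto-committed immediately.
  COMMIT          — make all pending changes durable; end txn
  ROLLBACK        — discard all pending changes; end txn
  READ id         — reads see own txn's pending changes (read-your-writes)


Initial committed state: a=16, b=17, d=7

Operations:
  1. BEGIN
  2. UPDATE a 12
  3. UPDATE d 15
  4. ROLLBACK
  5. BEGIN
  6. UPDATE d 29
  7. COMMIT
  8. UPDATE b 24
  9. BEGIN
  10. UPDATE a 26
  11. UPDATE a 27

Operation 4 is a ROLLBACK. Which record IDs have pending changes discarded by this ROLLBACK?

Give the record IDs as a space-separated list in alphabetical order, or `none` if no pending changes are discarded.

Initial committed: {a=16, b=17, d=7}
Op 1: BEGIN: in_txn=True, pending={}
Op 2: UPDATE a=12 (pending; pending now {a=12})
Op 3: UPDATE d=15 (pending; pending now {a=12, d=15})
Op 4: ROLLBACK: discarded pending ['a', 'd']; in_txn=False
Op 5: BEGIN: in_txn=True, pending={}
Op 6: UPDATE d=29 (pending; pending now {d=29})
Op 7: COMMIT: merged ['d'] into committed; committed now {a=16, b=17, d=29}
Op 8: UPDATE b=24 (auto-commit; committed b=24)
Op 9: BEGIN: in_txn=True, pending={}
Op 10: UPDATE a=26 (pending; pending now {a=26})
Op 11: UPDATE a=27 (pending; pending now {a=27})
ROLLBACK at op 4 discards: ['a', 'd']

Answer: a d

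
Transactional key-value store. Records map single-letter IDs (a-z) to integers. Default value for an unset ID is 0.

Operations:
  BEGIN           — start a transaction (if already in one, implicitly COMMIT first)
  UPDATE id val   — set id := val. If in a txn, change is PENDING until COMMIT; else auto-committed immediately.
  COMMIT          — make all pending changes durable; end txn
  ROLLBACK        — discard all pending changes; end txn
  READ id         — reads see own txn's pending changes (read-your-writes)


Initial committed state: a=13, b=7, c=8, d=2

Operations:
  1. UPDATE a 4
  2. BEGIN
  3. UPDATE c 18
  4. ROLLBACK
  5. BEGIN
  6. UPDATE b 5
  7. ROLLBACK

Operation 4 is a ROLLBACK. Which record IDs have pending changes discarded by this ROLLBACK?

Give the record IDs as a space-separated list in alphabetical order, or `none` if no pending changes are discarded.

Initial committed: {a=13, b=7, c=8, d=2}
Op 1: UPDATE a=4 (auto-commit; committed a=4)
Op 2: BEGIN: in_txn=True, pending={}
Op 3: UPDATE c=18 (pending; pending now {c=18})
Op 4: ROLLBACK: discarded pending ['c']; in_txn=False
Op 5: BEGIN: in_txn=True, pending={}
Op 6: UPDATE b=5 (pending; pending now {b=5})
Op 7: ROLLBACK: discarded pending ['b']; in_txn=False
ROLLBACK at op 4 discards: ['c']

Answer: c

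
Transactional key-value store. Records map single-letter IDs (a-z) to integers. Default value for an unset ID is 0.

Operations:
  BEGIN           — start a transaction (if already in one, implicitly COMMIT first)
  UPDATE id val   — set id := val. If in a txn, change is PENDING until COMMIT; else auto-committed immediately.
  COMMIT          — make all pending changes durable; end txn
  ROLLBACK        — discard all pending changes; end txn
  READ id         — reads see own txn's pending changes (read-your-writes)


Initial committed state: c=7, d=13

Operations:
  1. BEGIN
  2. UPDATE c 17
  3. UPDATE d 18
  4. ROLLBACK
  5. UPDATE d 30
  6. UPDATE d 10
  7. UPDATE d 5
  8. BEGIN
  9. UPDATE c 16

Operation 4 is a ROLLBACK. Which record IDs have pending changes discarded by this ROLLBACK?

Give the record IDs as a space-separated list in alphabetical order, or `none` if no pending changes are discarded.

Initial committed: {c=7, d=13}
Op 1: BEGIN: in_txn=True, pending={}
Op 2: UPDATE c=17 (pending; pending now {c=17})
Op 3: UPDATE d=18 (pending; pending now {c=17, d=18})
Op 4: ROLLBACK: discarded pending ['c', 'd']; in_txn=False
Op 5: UPDATE d=30 (auto-commit; committed d=30)
Op 6: UPDATE d=10 (auto-commit; committed d=10)
Op 7: UPDATE d=5 (auto-commit; committed d=5)
Op 8: BEGIN: in_txn=True, pending={}
Op 9: UPDATE c=16 (pending; pending now {c=16})
ROLLBACK at op 4 discards: ['c', 'd']

Answer: c d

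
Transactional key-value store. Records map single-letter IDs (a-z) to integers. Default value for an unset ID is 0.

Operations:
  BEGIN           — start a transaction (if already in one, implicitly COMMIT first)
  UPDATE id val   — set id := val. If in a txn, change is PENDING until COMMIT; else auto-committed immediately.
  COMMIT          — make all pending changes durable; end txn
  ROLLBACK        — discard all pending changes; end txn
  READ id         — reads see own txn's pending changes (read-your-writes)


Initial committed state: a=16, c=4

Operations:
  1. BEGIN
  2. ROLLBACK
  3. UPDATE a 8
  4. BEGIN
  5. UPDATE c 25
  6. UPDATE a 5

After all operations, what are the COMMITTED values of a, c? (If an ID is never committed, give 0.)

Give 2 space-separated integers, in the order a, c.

Answer: 8 4

Derivation:
Initial committed: {a=16, c=4}
Op 1: BEGIN: in_txn=True, pending={}
Op 2: ROLLBACK: discarded pending []; in_txn=False
Op 3: UPDATE a=8 (auto-commit; committed a=8)
Op 4: BEGIN: in_txn=True, pending={}
Op 5: UPDATE c=25 (pending; pending now {c=25})
Op 6: UPDATE a=5 (pending; pending now {a=5, c=25})
Final committed: {a=8, c=4}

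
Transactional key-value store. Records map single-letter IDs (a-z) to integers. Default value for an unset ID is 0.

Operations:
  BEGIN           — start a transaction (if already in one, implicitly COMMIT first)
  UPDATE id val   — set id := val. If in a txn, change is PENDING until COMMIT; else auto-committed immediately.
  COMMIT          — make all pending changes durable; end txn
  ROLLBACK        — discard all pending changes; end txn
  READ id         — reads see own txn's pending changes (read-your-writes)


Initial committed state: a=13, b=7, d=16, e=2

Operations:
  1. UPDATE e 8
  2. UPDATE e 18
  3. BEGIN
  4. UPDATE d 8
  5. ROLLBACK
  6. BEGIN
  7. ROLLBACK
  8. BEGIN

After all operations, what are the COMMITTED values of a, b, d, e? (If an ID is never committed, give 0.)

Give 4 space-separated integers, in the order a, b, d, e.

Initial committed: {a=13, b=7, d=16, e=2}
Op 1: UPDATE e=8 (auto-commit; committed e=8)
Op 2: UPDATE e=18 (auto-commit; committed e=18)
Op 3: BEGIN: in_txn=True, pending={}
Op 4: UPDATE d=8 (pending; pending now {d=8})
Op 5: ROLLBACK: discarded pending ['d']; in_txn=False
Op 6: BEGIN: in_txn=True, pending={}
Op 7: ROLLBACK: discarded pending []; in_txn=False
Op 8: BEGIN: in_txn=True, pending={}
Final committed: {a=13, b=7, d=16, e=18}

Answer: 13 7 16 18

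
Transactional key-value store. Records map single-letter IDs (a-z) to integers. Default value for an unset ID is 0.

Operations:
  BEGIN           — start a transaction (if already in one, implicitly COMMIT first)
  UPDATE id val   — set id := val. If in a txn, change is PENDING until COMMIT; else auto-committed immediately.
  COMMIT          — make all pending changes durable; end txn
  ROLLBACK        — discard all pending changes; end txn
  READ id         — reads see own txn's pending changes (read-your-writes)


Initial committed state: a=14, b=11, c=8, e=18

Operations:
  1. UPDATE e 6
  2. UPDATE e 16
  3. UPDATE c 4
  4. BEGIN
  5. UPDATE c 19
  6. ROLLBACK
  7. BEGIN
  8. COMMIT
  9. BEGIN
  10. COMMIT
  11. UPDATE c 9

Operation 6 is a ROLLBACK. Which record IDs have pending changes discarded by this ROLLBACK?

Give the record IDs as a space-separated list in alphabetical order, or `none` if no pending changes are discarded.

Initial committed: {a=14, b=11, c=8, e=18}
Op 1: UPDATE e=6 (auto-commit; committed e=6)
Op 2: UPDATE e=16 (auto-commit; committed e=16)
Op 3: UPDATE c=4 (auto-commit; committed c=4)
Op 4: BEGIN: in_txn=True, pending={}
Op 5: UPDATE c=19 (pending; pending now {c=19})
Op 6: ROLLBACK: discarded pending ['c']; in_txn=False
Op 7: BEGIN: in_txn=True, pending={}
Op 8: COMMIT: merged [] into committed; committed now {a=14, b=11, c=4, e=16}
Op 9: BEGIN: in_txn=True, pending={}
Op 10: COMMIT: merged [] into committed; committed now {a=14, b=11, c=4, e=16}
Op 11: UPDATE c=9 (auto-commit; committed c=9)
ROLLBACK at op 6 discards: ['c']

Answer: c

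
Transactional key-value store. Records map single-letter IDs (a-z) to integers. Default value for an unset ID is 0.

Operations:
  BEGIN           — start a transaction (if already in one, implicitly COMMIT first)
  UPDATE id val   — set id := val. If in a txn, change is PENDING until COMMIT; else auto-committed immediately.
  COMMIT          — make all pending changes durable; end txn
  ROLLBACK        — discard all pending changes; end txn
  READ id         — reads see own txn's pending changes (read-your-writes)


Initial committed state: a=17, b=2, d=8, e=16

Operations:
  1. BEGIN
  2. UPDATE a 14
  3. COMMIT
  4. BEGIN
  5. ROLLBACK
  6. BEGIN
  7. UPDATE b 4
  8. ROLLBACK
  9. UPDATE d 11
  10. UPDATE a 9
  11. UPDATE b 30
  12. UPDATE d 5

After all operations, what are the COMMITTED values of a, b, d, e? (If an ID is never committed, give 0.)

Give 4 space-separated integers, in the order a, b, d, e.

Initial committed: {a=17, b=2, d=8, e=16}
Op 1: BEGIN: in_txn=True, pending={}
Op 2: UPDATE a=14 (pending; pending now {a=14})
Op 3: COMMIT: merged ['a'] into committed; committed now {a=14, b=2, d=8, e=16}
Op 4: BEGIN: in_txn=True, pending={}
Op 5: ROLLBACK: discarded pending []; in_txn=False
Op 6: BEGIN: in_txn=True, pending={}
Op 7: UPDATE b=4 (pending; pending now {b=4})
Op 8: ROLLBACK: discarded pending ['b']; in_txn=False
Op 9: UPDATE d=11 (auto-commit; committed d=11)
Op 10: UPDATE a=9 (auto-commit; committed a=9)
Op 11: UPDATE b=30 (auto-commit; committed b=30)
Op 12: UPDATE d=5 (auto-commit; committed d=5)
Final committed: {a=9, b=30, d=5, e=16}

Answer: 9 30 5 16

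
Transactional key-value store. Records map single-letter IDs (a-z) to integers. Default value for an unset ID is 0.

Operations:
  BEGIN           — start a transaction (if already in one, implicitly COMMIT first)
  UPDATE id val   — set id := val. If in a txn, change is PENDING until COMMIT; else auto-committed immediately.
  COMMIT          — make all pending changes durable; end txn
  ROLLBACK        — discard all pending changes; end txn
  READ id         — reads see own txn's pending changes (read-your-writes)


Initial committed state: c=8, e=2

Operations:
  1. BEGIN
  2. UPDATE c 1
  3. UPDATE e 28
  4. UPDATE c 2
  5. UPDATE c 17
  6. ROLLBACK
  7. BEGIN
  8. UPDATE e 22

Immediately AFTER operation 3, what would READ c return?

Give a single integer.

Answer: 1

Derivation:
Initial committed: {c=8, e=2}
Op 1: BEGIN: in_txn=True, pending={}
Op 2: UPDATE c=1 (pending; pending now {c=1})
Op 3: UPDATE e=28 (pending; pending now {c=1, e=28})
After op 3: visible(c) = 1 (pending={c=1, e=28}, committed={c=8, e=2})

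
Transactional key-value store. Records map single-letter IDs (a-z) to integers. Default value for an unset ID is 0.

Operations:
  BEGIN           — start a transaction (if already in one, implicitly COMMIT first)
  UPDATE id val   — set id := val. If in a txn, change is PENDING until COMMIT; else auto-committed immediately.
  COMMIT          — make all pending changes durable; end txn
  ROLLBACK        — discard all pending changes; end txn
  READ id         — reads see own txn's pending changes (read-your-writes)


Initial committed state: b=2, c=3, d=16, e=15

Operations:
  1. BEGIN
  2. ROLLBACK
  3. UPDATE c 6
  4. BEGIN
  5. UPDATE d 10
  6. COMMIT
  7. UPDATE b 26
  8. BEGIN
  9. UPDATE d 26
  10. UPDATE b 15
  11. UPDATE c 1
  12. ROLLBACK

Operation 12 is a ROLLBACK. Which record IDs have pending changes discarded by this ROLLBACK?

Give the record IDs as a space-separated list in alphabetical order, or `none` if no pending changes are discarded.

Initial committed: {b=2, c=3, d=16, e=15}
Op 1: BEGIN: in_txn=True, pending={}
Op 2: ROLLBACK: discarded pending []; in_txn=False
Op 3: UPDATE c=6 (auto-commit; committed c=6)
Op 4: BEGIN: in_txn=True, pending={}
Op 5: UPDATE d=10 (pending; pending now {d=10})
Op 6: COMMIT: merged ['d'] into committed; committed now {b=2, c=6, d=10, e=15}
Op 7: UPDATE b=26 (auto-commit; committed b=26)
Op 8: BEGIN: in_txn=True, pending={}
Op 9: UPDATE d=26 (pending; pending now {d=26})
Op 10: UPDATE b=15 (pending; pending now {b=15, d=26})
Op 11: UPDATE c=1 (pending; pending now {b=15, c=1, d=26})
Op 12: ROLLBACK: discarded pending ['b', 'c', 'd']; in_txn=False
ROLLBACK at op 12 discards: ['b', 'c', 'd']

Answer: b c d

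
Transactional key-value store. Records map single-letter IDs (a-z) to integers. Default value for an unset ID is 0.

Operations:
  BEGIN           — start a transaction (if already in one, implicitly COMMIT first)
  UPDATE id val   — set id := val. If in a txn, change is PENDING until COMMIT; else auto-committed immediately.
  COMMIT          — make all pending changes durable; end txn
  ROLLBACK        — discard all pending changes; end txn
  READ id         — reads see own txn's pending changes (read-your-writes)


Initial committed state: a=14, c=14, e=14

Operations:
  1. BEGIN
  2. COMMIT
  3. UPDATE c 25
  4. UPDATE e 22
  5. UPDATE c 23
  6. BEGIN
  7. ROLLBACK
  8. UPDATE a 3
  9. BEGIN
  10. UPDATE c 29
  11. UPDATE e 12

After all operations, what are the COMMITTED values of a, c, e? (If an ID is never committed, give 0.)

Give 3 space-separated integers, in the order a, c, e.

Initial committed: {a=14, c=14, e=14}
Op 1: BEGIN: in_txn=True, pending={}
Op 2: COMMIT: merged [] into committed; committed now {a=14, c=14, e=14}
Op 3: UPDATE c=25 (auto-commit; committed c=25)
Op 4: UPDATE e=22 (auto-commit; committed e=22)
Op 5: UPDATE c=23 (auto-commit; committed c=23)
Op 6: BEGIN: in_txn=True, pending={}
Op 7: ROLLBACK: discarded pending []; in_txn=False
Op 8: UPDATE a=3 (auto-commit; committed a=3)
Op 9: BEGIN: in_txn=True, pending={}
Op 10: UPDATE c=29 (pending; pending now {c=29})
Op 11: UPDATE e=12 (pending; pending now {c=29, e=12})
Final committed: {a=3, c=23, e=22}

Answer: 3 23 22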